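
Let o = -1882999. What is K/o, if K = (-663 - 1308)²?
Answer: -3884841/1882999 ≈ -2.0631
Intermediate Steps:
K = 3884841 (K = (-1971)² = 3884841)
K/o = 3884841/(-1882999) = 3884841*(-1/1882999) = -3884841/1882999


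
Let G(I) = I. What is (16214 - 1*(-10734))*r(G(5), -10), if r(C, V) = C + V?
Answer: -134740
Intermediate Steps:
(16214 - 1*(-10734))*r(G(5), -10) = (16214 - 1*(-10734))*(5 - 10) = (16214 + 10734)*(-5) = 26948*(-5) = -134740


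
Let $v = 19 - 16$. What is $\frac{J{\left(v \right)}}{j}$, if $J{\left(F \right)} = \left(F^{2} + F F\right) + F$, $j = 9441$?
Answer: $\frac{7}{3147} \approx 0.0022243$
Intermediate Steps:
$v = 3$
$J{\left(F \right)} = F + 2 F^{2}$ ($J{\left(F \right)} = \left(F^{2} + F^{2}\right) + F = 2 F^{2} + F = F + 2 F^{2}$)
$\frac{J{\left(v \right)}}{j} = \frac{3 \left(1 + 2 \cdot 3\right)}{9441} = 3 \left(1 + 6\right) \frac{1}{9441} = 3 \cdot 7 \cdot \frac{1}{9441} = 21 \cdot \frac{1}{9441} = \frac{7}{3147}$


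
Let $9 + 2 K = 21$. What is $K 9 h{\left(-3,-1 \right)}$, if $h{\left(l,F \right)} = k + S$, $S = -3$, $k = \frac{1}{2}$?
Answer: $-135$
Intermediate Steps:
$K = 6$ ($K = - \frac{9}{2} + \frac{1}{2} \cdot 21 = - \frac{9}{2} + \frac{21}{2} = 6$)
$k = \frac{1}{2} \approx 0.5$
$h{\left(l,F \right)} = - \frac{5}{2}$ ($h{\left(l,F \right)} = \frac{1}{2} - 3 = - \frac{5}{2}$)
$K 9 h{\left(-3,-1 \right)} = 6 \cdot 9 \left(- \frac{5}{2}\right) = 54 \left(- \frac{5}{2}\right) = -135$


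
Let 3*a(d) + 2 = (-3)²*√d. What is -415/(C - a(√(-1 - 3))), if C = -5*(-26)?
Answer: 1245/(-392 + 9*(-1)^(¼)*√2) ≈ -3.2489 - 0.076344*I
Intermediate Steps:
C = 130
a(d) = -⅔ + 3*√d (a(d) = -⅔ + ((-3)²*√d)/3 = -⅔ + (9*√d)/3 = -⅔ + 3*√d)
-415/(C - a(√(-1 - 3))) = -415/(130 - (-⅔ + 3*√(√(-1 - 3)))) = -415/(130 - (-⅔ + 3*√(√(-4)))) = -415/(130 - (-⅔ + 3*√(2*I))) = -415/(130 - (-⅔ + 3*(1 + I))) = -415/(130 - (-⅔ + (3 + 3*I))) = -415/(130 - (7/3 + 3*I)) = -415/(130 + (-7/3 - 3*I)) = -415*9*(383/3 + 3*I)/146770 = -747*(383/3 + 3*I)/29354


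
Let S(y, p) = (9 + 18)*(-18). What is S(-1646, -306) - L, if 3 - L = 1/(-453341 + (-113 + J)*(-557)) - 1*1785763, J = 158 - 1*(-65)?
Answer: -919224927973/514611 ≈ -1.7863e+6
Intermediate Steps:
S(y, p) = -486 (S(y, p) = 27*(-18) = -486)
J = 223 (J = 158 + 65 = 223)
L = 918974827027/514611 (L = 3 - (1/(-453341 + (-113 + 223)*(-557)) - 1*1785763) = 3 - (1/(-453341 + 110*(-557)) - 1785763) = 3 - (1/(-453341 - 61270) - 1785763) = 3 - (1/(-514611) - 1785763) = 3 - (-1/514611 - 1785763) = 3 - 1*(-918973283194/514611) = 3 + 918973283194/514611 = 918974827027/514611 ≈ 1.7858e+6)
S(-1646, -306) - L = -486 - 1*918974827027/514611 = -486 - 918974827027/514611 = -919224927973/514611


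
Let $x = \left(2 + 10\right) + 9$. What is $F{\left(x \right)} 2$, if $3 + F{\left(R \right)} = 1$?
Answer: $-4$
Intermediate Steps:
$x = 21$ ($x = 12 + 9 = 21$)
$F{\left(R \right)} = -2$ ($F{\left(R \right)} = -3 + 1 = -2$)
$F{\left(x \right)} 2 = \left(-2\right) 2 = -4$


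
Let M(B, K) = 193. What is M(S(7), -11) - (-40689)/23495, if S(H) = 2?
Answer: 4575224/23495 ≈ 194.73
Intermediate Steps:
M(S(7), -11) - (-40689)/23495 = 193 - (-40689)/23495 = 193 - 1*(-40689/23495) = 193 + 40689/23495 = 4575224/23495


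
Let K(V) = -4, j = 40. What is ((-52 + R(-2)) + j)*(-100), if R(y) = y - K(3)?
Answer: 1000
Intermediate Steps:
R(y) = 4 + y (R(y) = y - 1*(-4) = y + 4 = 4 + y)
((-52 + R(-2)) + j)*(-100) = ((-52 + (4 - 2)) + 40)*(-100) = ((-52 + 2) + 40)*(-100) = (-50 + 40)*(-100) = -10*(-100) = 1000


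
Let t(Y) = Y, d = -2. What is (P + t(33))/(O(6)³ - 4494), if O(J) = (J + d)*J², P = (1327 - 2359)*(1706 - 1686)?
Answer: -6869/993830 ≈ -0.0069116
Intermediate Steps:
P = -20640 (P = -1032*20 = -20640)
O(J) = J²*(-2 + J) (O(J) = (J - 2)*J² = (-2 + J)*J² = J²*(-2 + J))
(P + t(33))/(O(6)³ - 4494) = (-20640 + 33)/((6²*(-2 + 6))³ - 4494) = -20607/((36*4)³ - 4494) = -20607/(144³ - 4494) = -20607/(2985984 - 4494) = -20607/2981490 = -20607*1/2981490 = -6869/993830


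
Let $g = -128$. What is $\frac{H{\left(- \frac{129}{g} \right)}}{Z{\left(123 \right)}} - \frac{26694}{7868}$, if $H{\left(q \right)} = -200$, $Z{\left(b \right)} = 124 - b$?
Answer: $- \frac{800147}{3934} \approx -203.39$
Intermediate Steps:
$\frac{H{\left(- \frac{129}{g} \right)}}{Z{\left(123 \right)}} - \frac{26694}{7868} = - \frac{200}{124 - 123} - \frac{26694}{7868} = - \frac{200}{124 - 123} - \frac{13347}{3934} = - \frac{200}{1} - \frac{13347}{3934} = \left(-200\right) 1 - \frac{13347}{3934} = -200 - \frac{13347}{3934} = - \frac{800147}{3934}$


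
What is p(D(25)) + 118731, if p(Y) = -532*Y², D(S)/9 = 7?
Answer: -1992777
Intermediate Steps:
D(S) = 63 (D(S) = 9*7 = 63)
p(D(25)) + 118731 = -532*63² + 118731 = -532*3969 + 118731 = -2111508 + 118731 = -1992777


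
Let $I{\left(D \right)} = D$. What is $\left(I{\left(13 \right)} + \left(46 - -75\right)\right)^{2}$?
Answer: $17956$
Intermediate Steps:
$\left(I{\left(13 \right)} + \left(46 - -75\right)\right)^{2} = \left(13 + \left(46 - -75\right)\right)^{2} = \left(13 + \left(46 + 75\right)\right)^{2} = \left(13 + 121\right)^{2} = 134^{2} = 17956$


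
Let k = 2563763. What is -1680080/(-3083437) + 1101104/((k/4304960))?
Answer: 14616139126133003120/7905201693431 ≈ 1.8489e+6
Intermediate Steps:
-1680080/(-3083437) + 1101104/((k/4304960)) = -1680080/(-3083437) + 1101104/((2563763/4304960)) = -1680080*(-1/3083437) + 1101104/((2563763*(1/4304960))) = 1680080/3083437 + 1101104/(2563763/4304960) = 1680080/3083437 + 1101104*(4304960/2563763) = 1680080/3083437 + 4740208675840/2563763 = 14616139126133003120/7905201693431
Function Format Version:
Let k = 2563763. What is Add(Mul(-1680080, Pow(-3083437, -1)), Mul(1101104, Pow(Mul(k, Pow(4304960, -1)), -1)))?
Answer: Rational(14616139126133003120, 7905201693431) ≈ 1.8489e+6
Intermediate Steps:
Add(Mul(-1680080, Pow(-3083437, -1)), Mul(1101104, Pow(Mul(k, Pow(4304960, -1)), -1))) = Add(Mul(-1680080, Pow(-3083437, -1)), Mul(1101104, Pow(Mul(2563763, Pow(4304960, -1)), -1))) = Add(Mul(-1680080, Rational(-1, 3083437)), Mul(1101104, Pow(Mul(2563763, Rational(1, 4304960)), -1))) = Add(Rational(1680080, 3083437), Mul(1101104, Pow(Rational(2563763, 4304960), -1))) = Add(Rational(1680080, 3083437), Mul(1101104, Rational(4304960, 2563763))) = Add(Rational(1680080, 3083437), Rational(4740208675840, 2563763)) = Rational(14616139126133003120, 7905201693431)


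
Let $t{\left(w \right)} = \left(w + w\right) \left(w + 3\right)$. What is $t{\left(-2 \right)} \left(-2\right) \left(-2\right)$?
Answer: $-16$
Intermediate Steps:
$t{\left(w \right)} = 2 w \left(3 + w\right)$
$t{\left(-2 \right)} \left(-2\right) \left(-2\right) = 2 \left(-2\right) \left(3 - 2\right) \left(-2\right) \left(-2\right) = 2 \left(-2\right) 1 \left(-2\right) \left(-2\right) = \left(-4\right) \left(-2\right) \left(-2\right) = 8 \left(-2\right) = -16$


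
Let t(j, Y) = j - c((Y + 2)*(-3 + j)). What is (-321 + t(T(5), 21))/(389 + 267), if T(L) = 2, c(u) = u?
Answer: -37/82 ≈ -0.45122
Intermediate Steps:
t(j, Y) = j - (-3 + j)*(2 + Y) (t(j, Y) = j - (Y + 2)*(-3 + j) = j - (2 + Y)*(-3 + j) = j - (-3 + j)*(2 + Y))
(-321 + t(T(5), 21))/(389 + 267) = (-321 + (6 - 1*2 + 3*21 - 1*21*2))/(389 + 267) = (-321 + (6 - 2 + 63 - 42))/656 = (-321 + 25)*(1/656) = -296*1/656 = -37/82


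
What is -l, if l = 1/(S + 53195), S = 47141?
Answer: -1/100336 ≈ -9.9665e-6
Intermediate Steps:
l = 1/100336 (l = 1/(47141 + 53195) = 1/100336 ≈ 9.9665e-6)
-l = -1*1/100336 = -1/100336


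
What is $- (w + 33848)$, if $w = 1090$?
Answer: $-34938$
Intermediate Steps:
$- (w + 33848) = - (1090 + 33848) = \left(-1\right) 34938 = -34938$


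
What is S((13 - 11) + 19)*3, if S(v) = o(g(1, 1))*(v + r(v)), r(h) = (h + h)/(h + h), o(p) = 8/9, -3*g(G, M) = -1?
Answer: 176/3 ≈ 58.667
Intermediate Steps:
g(G, M) = ⅓ (g(G, M) = -⅓*(-1) = ⅓)
o(p) = 8/9 (o(p) = 8*(⅑) = 8/9)
r(h) = 1 (r(h) = (2*h)/((2*h)) = (2*h)*(1/(2*h)) = 1)
S(v) = 8/9 + 8*v/9 (S(v) = 8*(v + 1)/9 = 8*(1 + v)/9 = 8/9 + 8*v/9)
S((13 - 11) + 19)*3 = (8/9 + 8*((13 - 11) + 19)/9)*3 = (8/9 + 8*(2 + 19)/9)*3 = (8/9 + (8/9)*21)*3 = (8/9 + 56/3)*3 = (176/9)*3 = 176/3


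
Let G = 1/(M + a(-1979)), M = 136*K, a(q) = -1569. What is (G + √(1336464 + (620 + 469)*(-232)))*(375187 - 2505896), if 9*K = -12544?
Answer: 19176381/1720105 - 12784254*√30106 ≈ -2.2182e+9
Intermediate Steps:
K = -12544/9 (K = (⅑)*(-12544) = -12544/9 ≈ -1393.8)
M = -1705984/9 (M = 136*(-12544/9) = -1705984/9 ≈ -1.8955e+5)
G = -9/1720105 (G = 1/(-1705984/9 - 1569) = 1/(-1720105/9) = -9/1720105 ≈ -5.2322e-6)
(G + √(1336464 + (620 + 469)*(-232)))*(375187 - 2505896) = (-9/1720105 + √(1336464 + (620 + 469)*(-232)))*(375187 - 2505896) = (-9/1720105 + √(1336464 + 1089*(-232)))*(-2130709) = (-9/1720105 + √(1336464 - 252648))*(-2130709) = (-9/1720105 + √1083816)*(-2130709) = (-9/1720105 + 6*√30106)*(-2130709) = 19176381/1720105 - 12784254*√30106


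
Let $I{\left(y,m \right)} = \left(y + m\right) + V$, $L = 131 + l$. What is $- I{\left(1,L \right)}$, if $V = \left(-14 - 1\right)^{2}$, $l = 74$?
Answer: $-431$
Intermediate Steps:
$V = 225$ ($V = \left(-15\right)^{2} = 225$)
$L = 205$ ($L = 131 + 74 = 205$)
$I{\left(y,m \right)} = 225 + m + y$ ($I{\left(y,m \right)} = \left(y + m\right) + 225 = \left(m + y\right) + 225 = 225 + m + y$)
$- I{\left(1,L \right)} = - (225 + 205 + 1) = \left(-1\right) 431 = -431$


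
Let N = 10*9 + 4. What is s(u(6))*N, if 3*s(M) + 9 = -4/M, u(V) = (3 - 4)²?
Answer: -1222/3 ≈ -407.33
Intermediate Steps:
u(V) = 1 (u(V) = (-1)² = 1)
s(M) = -3 - 4/(3*M) (s(M) = -3 + (-4/M)/3 = -3 - 4/(3*M))
N = 94 (N = 90 + 4 = 94)
s(u(6))*N = (-3 - 4/3/1)*94 = (-3 - 4/3*1)*94 = (-3 - 4/3)*94 = -13/3*94 = -1222/3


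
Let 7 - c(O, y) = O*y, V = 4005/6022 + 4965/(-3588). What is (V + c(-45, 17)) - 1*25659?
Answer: -89624557587/3601156 ≈ -24888.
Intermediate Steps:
V = -2588215/3601156 (V = 4005*(1/6022) + 4965*(-1/3588) = 4005/6022 - 1655/1196 = -2588215/3601156 ≈ -0.71872)
c(O, y) = 7 - O*y
(V + c(-45, 17)) - 1*25659 = (-2588215/3601156 + (7 - 1*(-45)*17)) - 1*25659 = (-2588215/3601156 + (7 + 765)) - 25659 = (-2588215/3601156 + 772) - 25659 = 2777504217/3601156 - 25659 = -89624557587/3601156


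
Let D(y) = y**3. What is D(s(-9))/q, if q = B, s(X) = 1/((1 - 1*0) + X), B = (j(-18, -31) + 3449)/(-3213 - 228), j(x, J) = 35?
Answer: 3441/1783808 ≈ 0.0019290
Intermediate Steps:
B = -3484/3441 (B = (35 + 3449)/(-3213 - 228) = 3484/(-3441) = 3484*(-1/3441) = -3484/3441 ≈ -1.0125)
s(X) = 1/(1 + X) (s(X) = 1/((1 + 0) + X) = 1/(1 + X))
q = -3484/3441 ≈ -1.0125
D(s(-9))/q = (1/(1 - 9))**3/(-3484/3441) = (1/(-8))**3*(-3441/3484) = (-1/8)**3*(-3441/3484) = -1/512*(-3441/3484) = 3441/1783808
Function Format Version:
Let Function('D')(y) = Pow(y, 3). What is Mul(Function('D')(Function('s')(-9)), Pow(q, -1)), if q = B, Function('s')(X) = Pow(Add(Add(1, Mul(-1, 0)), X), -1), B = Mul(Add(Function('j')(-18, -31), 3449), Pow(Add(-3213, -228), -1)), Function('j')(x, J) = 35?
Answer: Rational(3441, 1783808) ≈ 0.0019290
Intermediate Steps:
B = Rational(-3484, 3441) (B = Mul(Add(35, 3449), Pow(Add(-3213, -228), -1)) = Mul(3484, Pow(-3441, -1)) = Mul(3484, Rational(-1, 3441)) = Rational(-3484, 3441) ≈ -1.0125)
Function('s')(X) = Pow(Add(1, X), -1) (Function('s')(X) = Pow(Add(Add(1, 0), X), -1) = Pow(Add(1, X), -1))
q = Rational(-3484, 3441) ≈ -1.0125
Mul(Function('D')(Function('s')(-9)), Pow(q, -1)) = Mul(Pow(Pow(Add(1, -9), -1), 3), Pow(Rational(-3484, 3441), -1)) = Mul(Pow(Pow(-8, -1), 3), Rational(-3441, 3484)) = Mul(Pow(Rational(-1, 8), 3), Rational(-3441, 3484)) = Mul(Rational(-1, 512), Rational(-3441, 3484)) = Rational(3441, 1783808)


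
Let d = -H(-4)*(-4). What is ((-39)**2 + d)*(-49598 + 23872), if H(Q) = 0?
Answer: -39129246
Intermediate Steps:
d = 0 (d = -1*0*(-4) = 0*(-4) = 0)
((-39)**2 + d)*(-49598 + 23872) = ((-39)**2 + 0)*(-49598 + 23872) = (1521 + 0)*(-25726) = 1521*(-25726) = -39129246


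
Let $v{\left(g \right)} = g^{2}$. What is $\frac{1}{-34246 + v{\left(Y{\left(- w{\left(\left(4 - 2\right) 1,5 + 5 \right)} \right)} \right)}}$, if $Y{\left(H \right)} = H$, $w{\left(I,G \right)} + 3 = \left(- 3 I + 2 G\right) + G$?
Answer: $- \frac{1}{33805} \approx -2.9581 \cdot 10^{-5}$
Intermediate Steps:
$w{\left(I,G \right)} = -3 - 3 I + 3 G$ ($w{\left(I,G \right)} = -3 + \left(\left(- 3 I + 2 G\right) + G\right) = -3 + \left(- 3 I + 3 G\right) = -3 - 3 I + 3 G$)
$\frac{1}{-34246 + v{\left(Y{\left(- w{\left(\left(4 - 2\right) 1,5 + 5 \right)} \right)} \right)}} = \frac{1}{-34246 + \left(- (-3 - 3 \left(4 - 2\right) 1 + 3 \left(5 + 5\right))\right)^{2}} = \frac{1}{-34246 + \left(- (-3 - 3 \cdot 2 \cdot 1 + 3 \cdot 10)\right)^{2}} = \frac{1}{-34246 + \left(- (-3 - 6 + 30)\right)^{2}} = \frac{1}{-34246 + \left(\left(-1\right) 21\right)^{2}} = \frac{1}{-34246 + \left(-21\right)^{2}} = \frac{1}{-34246 + 441} = \frac{1}{-33805} = - \frac{1}{33805}$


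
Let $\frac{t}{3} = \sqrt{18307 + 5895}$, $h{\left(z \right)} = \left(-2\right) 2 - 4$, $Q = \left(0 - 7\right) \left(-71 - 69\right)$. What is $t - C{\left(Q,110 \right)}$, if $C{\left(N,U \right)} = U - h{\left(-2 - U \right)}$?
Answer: $-118 + 3 \sqrt{24202} \approx 348.71$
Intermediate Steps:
$Q = 980$ ($Q = \left(-7\right) \left(-140\right) = 980$)
$h{\left(z \right)} = -8$ ($h{\left(z \right)} = -4 - 4 = -8$)
$C{\left(N,U \right)} = 8 + U$ ($C{\left(N,U \right)} = U - -8 = U + 8 = 8 + U$)
$t = 3 \sqrt{24202}$ ($t = 3 \sqrt{18307 + 5895} = 3 \sqrt{24202} \approx 466.71$)
$t - C{\left(Q,110 \right)} = 3 \sqrt{24202} - \left(8 + 110\right) = 3 \sqrt{24202} - 118 = -118 + 3 \sqrt{24202}$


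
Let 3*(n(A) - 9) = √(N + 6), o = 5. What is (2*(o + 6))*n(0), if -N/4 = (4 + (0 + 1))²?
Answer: 198 + 22*I*√94/3 ≈ 198.0 + 71.099*I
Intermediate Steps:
N = -100 (N = -4*(4 + (0 + 1))² = -4*(4 + 1)² = -4*5² = -4*25 = -100)
n(A) = 9 + I*√94/3 (n(A) = 9 + √(-100 + 6)/3 = 9 + √(-94)/3 = 9 + (I*√94)/3 = 9 + I*√94/3)
(2*(o + 6))*n(0) = (2*(5 + 6))*(9 + I*√94/3) = (2*11)*(9 + I*√94/3) = 22*(9 + I*√94/3) = 198 + 22*I*√94/3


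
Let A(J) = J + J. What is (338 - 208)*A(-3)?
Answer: -780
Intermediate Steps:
A(J) = 2*J
(338 - 208)*A(-3) = (338 - 208)*(2*(-3)) = 130*(-6) = -780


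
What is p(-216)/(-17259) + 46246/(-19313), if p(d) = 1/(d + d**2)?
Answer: -37066537137473/15479523231480 ≈ -2.3946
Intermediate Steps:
p(-216)/(-17259) + 46246/(-19313) = (1/((-216)*(1 - 216)))/(-17259) + 46246/(-19313) = -1/216/(-215)*(-1/17259) + 46246*(-1/19313) = -1/216*(-1/215)*(-1/17259) - 46246/19313 = (1/46440)*(-1/17259) - 46246/19313 = -1/801507960 - 46246/19313 = -37066537137473/15479523231480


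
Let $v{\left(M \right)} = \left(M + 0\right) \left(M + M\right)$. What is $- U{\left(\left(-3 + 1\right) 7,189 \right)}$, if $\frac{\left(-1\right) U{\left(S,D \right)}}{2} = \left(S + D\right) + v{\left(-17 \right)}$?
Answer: $1506$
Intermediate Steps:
$v{\left(M \right)} = 2 M^{2}$ ($v{\left(M \right)} = M 2 M = 2 M^{2}$)
$U{\left(S,D \right)} = -1156 - 2 D - 2 S$ ($U{\left(S,D \right)} = - 2 \left(\left(S + D\right) + 2 \left(-17\right)^{2}\right) = - 2 \left(\left(D + S\right) + 2 \cdot 289\right) = - 2 \left(\left(D + S\right) + 578\right) = - 2 \left(578 + D + S\right) = -1156 - 2 D - 2 S$)
$- U{\left(\left(-3 + 1\right) 7,189 \right)} = - (-1156 - 378 - 2 \left(-3 + 1\right) 7) = - (-1156 - 378 - 2 \left(\left(-2\right) 7\right)) = - (-1156 - 378 - -28) = - (-1156 - 378 + 28) = \left(-1\right) \left(-1506\right) = 1506$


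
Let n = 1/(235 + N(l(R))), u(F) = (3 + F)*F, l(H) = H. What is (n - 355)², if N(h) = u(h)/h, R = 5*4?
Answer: 8388544921/66564 ≈ 1.2602e+5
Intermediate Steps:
R = 20
u(F) = F*(3 + F)
N(h) = 3 + h (N(h) = (h*(3 + h))/h = 3 + h)
n = 1/258 (n = 1/(235 + (3 + 20)) = 1/(235 + 23) = 1/258 ≈ 0.0038760)
(n - 355)² = (1/258 - 355)² = (-91589/258)² = 8388544921/66564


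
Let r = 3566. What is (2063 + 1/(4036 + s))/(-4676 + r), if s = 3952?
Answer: -89077/47928 ≈ -1.8586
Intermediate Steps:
(2063 + 1/(4036 + s))/(-4676 + r) = (2063 + 1/(4036 + 3952))/(-4676 + 3566) = (2063 + 1/7988)/(-1110) = (2063 + 1/7988)*(-1/1110) = (16479245/7988)*(-1/1110) = -89077/47928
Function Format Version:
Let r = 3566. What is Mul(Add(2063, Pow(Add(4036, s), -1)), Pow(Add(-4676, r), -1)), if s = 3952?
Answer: Rational(-89077, 47928) ≈ -1.8586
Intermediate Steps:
Mul(Add(2063, Pow(Add(4036, s), -1)), Pow(Add(-4676, r), -1)) = Mul(Add(2063, Pow(Add(4036, 3952), -1)), Pow(Add(-4676, 3566), -1)) = Mul(Add(2063, Pow(7988, -1)), Pow(-1110, -1)) = Mul(Add(2063, Rational(1, 7988)), Rational(-1, 1110)) = Mul(Rational(16479245, 7988), Rational(-1, 1110)) = Rational(-89077, 47928)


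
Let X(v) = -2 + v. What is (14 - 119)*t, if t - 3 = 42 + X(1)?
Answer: -4620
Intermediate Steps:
t = 44 (t = 3 + (42 + (-2 + 1)) = 3 + (42 - 1) = 3 + 41 = 44)
(14 - 119)*t = (14 - 119)*44 = -105*44 = -4620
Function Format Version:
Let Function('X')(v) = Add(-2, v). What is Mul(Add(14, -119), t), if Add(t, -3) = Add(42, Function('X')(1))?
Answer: -4620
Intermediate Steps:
t = 44 (t = Add(3, Add(42, Add(-2, 1))) = Add(3, Add(42, -1)) = Add(3, 41) = 44)
Mul(Add(14, -119), t) = Mul(Add(14, -119), 44) = Mul(-105, 44) = -4620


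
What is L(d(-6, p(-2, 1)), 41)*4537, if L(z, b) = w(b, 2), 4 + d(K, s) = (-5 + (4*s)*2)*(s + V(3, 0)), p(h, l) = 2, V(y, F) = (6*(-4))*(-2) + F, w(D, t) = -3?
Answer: -13611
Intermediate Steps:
V(y, F) = 48 + F (V(y, F) = -24*(-2) + F = 48 + F)
d(K, s) = -4 + (-5 + 8*s)*(48 + s) (d(K, s) = -4 + (-5 + (4*s)*2)*(s + (48 + 0)) = -4 + (-5 + 8*s)*(s + 48) = -4 + (-5 + 8*s)*(48 + s))
L(z, b) = -3
L(d(-6, p(-2, 1)), 41)*4537 = -3*4537 = -13611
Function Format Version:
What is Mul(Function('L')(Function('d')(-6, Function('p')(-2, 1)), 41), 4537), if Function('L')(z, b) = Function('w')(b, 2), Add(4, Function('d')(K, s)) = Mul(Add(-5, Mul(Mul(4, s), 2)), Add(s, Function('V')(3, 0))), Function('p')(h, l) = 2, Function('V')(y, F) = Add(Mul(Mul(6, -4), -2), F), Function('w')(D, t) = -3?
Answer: -13611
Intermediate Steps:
Function('V')(y, F) = Add(48, F) (Function('V')(y, F) = Add(Mul(-24, -2), F) = Add(48, F))
Function('d')(K, s) = Add(-4, Mul(Add(-5, Mul(8, s)), Add(48, s))) (Function('d')(K, s) = Add(-4, Mul(Add(-5, Mul(Mul(4, s), 2)), Add(s, Add(48, 0)))) = Add(-4, Mul(Add(-5, Mul(8, s)), Add(s, 48))) = Add(-4, Mul(Add(-5, Mul(8, s)), Add(48, s))))
Function('L')(z, b) = -3
Mul(Function('L')(Function('d')(-6, Function('p')(-2, 1)), 41), 4537) = Mul(-3, 4537) = -13611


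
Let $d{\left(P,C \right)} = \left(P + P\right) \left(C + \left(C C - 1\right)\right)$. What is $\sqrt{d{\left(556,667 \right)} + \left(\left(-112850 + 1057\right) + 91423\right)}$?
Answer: $\sqrt{495436790} \approx 22258.0$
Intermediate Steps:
$d{\left(P,C \right)} = 2 P \left(-1 + C + C^{2}\right)$ ($d{\left(P,C \right)} = 2 P \left(C + \left(C^{2} - 1\right)\right) = 2 P \left(C + \left(-1 + C^{2}\right)\right) = 2 P \left(-1 + C + C^{2}\right)$)
$\sqrt{d{\left(556,667 \right)} + \left(\left(-112850 + 1057\right) + 91423\right)} = \sqrt{2 \cdot 556 \left(-1 + 667 + 667^{2}\right) + \left(\left(-112850 + 1057\right) + 91423\right)} = \sqrt{2 \cdot 556 \left(-1 + 667 + 444889\right) + \left(-111793 + 91423\right)} = \sqrt{2 \cdot 556 \cdot 445555 - 20370} = \sqrt{495457160 - 20370} = \sqrt{495436790}$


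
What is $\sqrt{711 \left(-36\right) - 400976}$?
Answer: $2 i \sqrt{106643} \approx 653.13 i$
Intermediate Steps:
$\sqrt{711 \left(-36\right) - 400976} = \sqrt{-25596 - 400976} = \sqrt{-426572} = 2 i \sqrt{106643}$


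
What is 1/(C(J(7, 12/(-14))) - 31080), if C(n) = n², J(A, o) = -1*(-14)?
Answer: -1/30884 ≈ -3.2379e-5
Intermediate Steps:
J(A, o) = 14
1/(C(J(7, 12/(-14))) - 31080) = 1/(14² - 31080) = 1/(196 - 31080) = 1/(-30884) = -1/30884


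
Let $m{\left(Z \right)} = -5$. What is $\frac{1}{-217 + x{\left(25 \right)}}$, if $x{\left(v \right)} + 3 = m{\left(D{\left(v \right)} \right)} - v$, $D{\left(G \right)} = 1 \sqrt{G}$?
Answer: $- \frac{1}{250} \approx -0.004$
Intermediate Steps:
$D{\left(G \right)} = \sqrt{G}$
$x{\left(v \right)} = -8 - v$ ($x{\left(v \right)} = -3 - \left(5 + v\right) = -8 - v$)
$\frac{1}{-217 + x{\left(25 \right)}} = \frac{1}{-217 - 33} = \frac{1}{-250} = - \frac{1}{250}$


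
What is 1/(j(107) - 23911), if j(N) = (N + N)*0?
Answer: -1/23911 ≈ -4.1822e-5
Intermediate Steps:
j(N) = 0 (j(N) = (2*N)*0 = 0)
1/(j(107) - 23911) = 1/(0 - 23911) = 1/(-23911) = -1/23911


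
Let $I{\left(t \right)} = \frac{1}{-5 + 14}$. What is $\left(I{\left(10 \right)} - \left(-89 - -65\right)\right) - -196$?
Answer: $\frac{1981}{9} \approx 220.11$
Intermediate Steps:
$I{\left(t \right)} = \frac{1}{9}$
$\left(I{\left(10 \right)} - \left(-89 - -65\right)\right) - -196 = \left(\frac{1}{9} - \left(-89 - -65\right)\right) - -196 = \left(\frac{1}{9} - \left(-89 + 65\right)\right) + 196 = \left(\frac{1}{9} - -24\right) + 196 = \left(\frac{1}{9} + 24\right) + 196 = \frac{217}{9} + 196 = \frac{1981}{9}$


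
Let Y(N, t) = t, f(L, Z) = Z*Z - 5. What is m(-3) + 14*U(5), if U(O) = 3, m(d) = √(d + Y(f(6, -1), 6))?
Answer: 42 + √3 ≈ 43.732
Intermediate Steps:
f(L, Z) = -5 + Z² (f(L, Z) = Z² - 5 = -5 + Z²)
m(d) = √(6 + d) (m(d) = √(d + 6) = √(6 + d))
m(-3) + 14*U(5) = √(6 - 3) + 14*3 = √3 + 42 = 42 + √3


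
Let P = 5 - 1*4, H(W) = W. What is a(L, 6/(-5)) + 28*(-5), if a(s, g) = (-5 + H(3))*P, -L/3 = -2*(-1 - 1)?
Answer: -142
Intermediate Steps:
P = 1 (P = 5 - 4 = 1)
L = -12 (L = -(-6)*(-1 - 1) = -(-6)*(-2) = -3*4 = -12)
a(s, g) = -2 (a(s, g) = (-5 + 3)*1 = -2*1 = -2)
a(L, 6/(-5)) + 28*(-5) = -2 + 28*(-5) = -2 - 140 = -142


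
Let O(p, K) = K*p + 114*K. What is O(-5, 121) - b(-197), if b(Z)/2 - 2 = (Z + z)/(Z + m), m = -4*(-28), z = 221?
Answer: 1120773/85 ≈ 13186.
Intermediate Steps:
m = 112
b(Z) = 4 + 2*(221 + Z)/(112 + Z) (b(Z) = 4 + 2*((Z + 221)/(Z + 112)) = 4 + 2*((221 + Z)/(112 + Z)) = 4 + 2*(221 + Z)/(112 + Z))
O(p, K) = 114*K + K*p
O(-5, 121) - b(-197) = 121*(114 - 5) - 2*(445 + 3*(-197))/(112 - 197) = 121*109 - 2*(445 - 591)/(-85) = 13189 - 2*(-1)*(-146)/85 = 13189 - 1*292/85 = 13189 - 292/85 = 1120773/85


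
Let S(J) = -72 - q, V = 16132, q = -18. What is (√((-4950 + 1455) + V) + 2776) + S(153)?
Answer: 2722 + √12637 ≈ 2834.4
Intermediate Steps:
S(J) = -54 (S(J) = -72 - 1*(-18) = -72 + 18 = -54)
(√((-4950 + 1455) + V) + 2776) + S(153) = (√((-4950 + 1455) + 16132) + 2776) - 54 = (√(-3495 + 16132) + 2776) - 54 = (√12637 + 2776) - 54 = (2776 + √12637) - 54 = 2722 + √12637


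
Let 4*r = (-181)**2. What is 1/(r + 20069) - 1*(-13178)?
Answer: 1489601590/113037 ≈ 13178.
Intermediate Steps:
r = 32761/4 (r = (1/4)*(-181)**2 = (1/4)*32761 = 32761/4 ≈ 8190.3)
1/(r + 20069) - 1*(-13178) = 1/(32761/4 + 20069) - 1*(-13178) = 1/(113037/4) + 13178 = 4/113037 + 13178 = 1489601590/113037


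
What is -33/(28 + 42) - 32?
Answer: -2273/70 ≈ -32.471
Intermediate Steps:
-33/(28 + 42) - 32 = -33/70 - 32 = -2273/70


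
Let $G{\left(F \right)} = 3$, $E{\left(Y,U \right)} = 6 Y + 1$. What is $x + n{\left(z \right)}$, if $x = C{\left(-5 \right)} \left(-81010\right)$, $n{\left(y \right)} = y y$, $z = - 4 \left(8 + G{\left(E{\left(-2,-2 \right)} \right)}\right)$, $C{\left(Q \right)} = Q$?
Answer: $406986$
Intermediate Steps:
$E{\left(Y,U \right)} = 1 + 6 Y$
$z = -44$ ($z = - 4 \left(8 + 3\right) = \left(-4\right) 11 = -44$)
$n{\left(y \right)} = y^{2}$
$x = 405050$ ($x = \left(-5\right) \left(-81010\right) = 405050$)
$x + n{\left(z \right)} = 405050 + \left(-44\right)^{2} = 405050 + 1936 = 406986$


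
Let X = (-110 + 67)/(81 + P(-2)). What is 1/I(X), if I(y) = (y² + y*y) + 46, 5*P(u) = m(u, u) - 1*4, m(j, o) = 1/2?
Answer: 644809/30031014 ≈ 0.021471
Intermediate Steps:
m(j, o) = ½
P(u) = -7/10 (P(u) = (½ - 1*4)/5 = (½ - 4)/5 = (⅕)*(-7/2) = -7/10)
X = -430/803 (X = (-110 + 67)/(81 - 7/10) = -43/803/10 = -43*10/803 = -430/803 ≈ -0.53549)
I(y) = 46 + 2*y² (I(y) = (y² + y²) + 46 = 2*y² + 46 = 46 + 2*y²)
1/I(X) = 1/(46 + 2*(-430/803)²) = 1/(46 + 2*(184900/644809)) = 1/(46 + 369800/644809) = 1/(30031014/644809) = 644809/30031014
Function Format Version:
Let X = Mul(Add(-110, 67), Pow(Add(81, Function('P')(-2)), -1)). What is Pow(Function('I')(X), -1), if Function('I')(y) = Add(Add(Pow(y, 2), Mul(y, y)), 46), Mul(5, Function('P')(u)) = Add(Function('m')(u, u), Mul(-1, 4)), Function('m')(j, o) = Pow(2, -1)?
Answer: Rational(644809, 30031014) ≈ 0.021471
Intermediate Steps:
Function('m')(j, o) = Rational(1, 2)
Function('P')(u) = Rational(-7, 10) (Function('P')(u) = Mul(Rational(1, 5), Add(Rational(1, 2), Mul(-1, 4))) = Mul(Rational(1, 5), Add(Rational(1, 2), -4)) = Mul(Rational(1, 5), Rational(-7, 2)) = Rational(-7, 10))
X = Rational(-430, 803) (X = Mul(Add(-110, 67), Pow(Add(81, Rational(-7, 10)), -1)) = Mul(-43, Pow(Rational(803, 10), -1)) = Mul(-43, Rational(10, 803)) = Rational(-430, 803) ≈ -0.53549)
Function('I')(y) = Add(46, Mul(2, Pow(y, 2))) (Function('I')(y) = Add(Add(Pow(y, 2), Pow(y, 2)), 46) = Add(Mul(2, Pow(y, 2)), 46) = Add(46, Mul(2, Pow(y, 2))))
Pow(Function('I')(X), -1) = Pow(Add(46, Mul(2, Pow(Rational(-430, 803), 2))), -1) = Pow(Add(46, Mul(2, Rational(184900, 644809))), -1) = Pow(Add(46, Rational(369800, 644809)), -1) = Pow(Rational(30031014, 644809), -1) = Rational(644809, 30031014)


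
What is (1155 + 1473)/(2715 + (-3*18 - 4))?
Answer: 2628/2657 ≈ 0.98909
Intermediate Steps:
(1155 + 1473)/(2715 + (-3*18 - 4)) = 2628/(2715 + (-54 - 4)) = 2628/(2715 - 58) = 2628/2657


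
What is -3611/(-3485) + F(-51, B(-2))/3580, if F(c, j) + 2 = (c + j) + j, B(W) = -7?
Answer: 2538777/2495260 ≈ 1.0174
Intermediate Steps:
F(c, j) = -2 + c + 2*j (F(c, j) = -2 + ((c + j) + j) = -2 + (c + 2*j) = -2 + c + 2*j)
-3611/(-3485) + F(-51, B(-2))/3580 = -3611/(-3485) + (-2 - 51 + 2*(-7))/3580 = -3611*(-1/3485) + (-2 - 51 - 14)*(1/3580) = 3611/3485 - 67*1/3580 = 3611/3485 - 67/3580 = 2538777/2495260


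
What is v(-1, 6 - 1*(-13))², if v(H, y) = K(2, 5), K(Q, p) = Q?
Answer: 4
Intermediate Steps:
v(H, y) = 2
v(-1, 6 - 1*(-13))² = 2² = 4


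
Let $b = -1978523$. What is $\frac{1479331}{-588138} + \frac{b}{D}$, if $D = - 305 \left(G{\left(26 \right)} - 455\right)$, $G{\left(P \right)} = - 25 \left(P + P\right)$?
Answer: $- \frac{651831153733}{104938522650} \approx -6.2116$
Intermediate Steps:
$G{\left(P \right)} = - 50 P$ ($G{\left(P \right)} = - 25 \cdot 2 P = - 50 P$)
$D = 535275$ ($D = - 305 \left(\left(-50\right) 26 - 455\right) = - 305 \left(-1300 - 455\right) = \left(-305\right) \left(-1755\right) = 535275$)
$\frac{1479331}{-588138} + \frac{b}{D} = \frac{1479331}{-588138} - \frac{1978523}{535275} = 1479331 \left(- \frac{1}{588138}\right) - \frac{1978523}{535275} = - \frac{1479331}{588138} - \frac{1978523}{535275} = - \frac{651831153733}{104938522650}$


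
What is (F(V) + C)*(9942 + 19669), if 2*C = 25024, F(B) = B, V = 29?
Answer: 371351551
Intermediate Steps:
C = 12512 (C = (½)*25024 = 12512)
(F(V) + C)*(9942 + 19669) = (29 + 12512)*(9942 + 19669) = 12541*29611 = 371351551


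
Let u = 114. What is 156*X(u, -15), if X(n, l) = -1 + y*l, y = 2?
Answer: -4836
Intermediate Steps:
X(n, l) = -1 + 2*l
156*X(u, -15) = 156*(-1 + 2*(-15)) = 156*(-1 - 30) = 156*(-31) = -4836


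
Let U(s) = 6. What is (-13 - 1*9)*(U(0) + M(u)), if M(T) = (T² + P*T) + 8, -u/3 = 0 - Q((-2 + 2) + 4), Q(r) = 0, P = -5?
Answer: -308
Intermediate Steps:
u = 0 (u = -3*(0 - 1*0) = -3*(0 + 0) = -3*0 = 0)
M(T) = 8 + T² - 5*T (M(T) = (T² - 5*T) + 8 = 8 + T² - 5*T)
(-13 - 1*9)*(U(0) + M(u)) = (-13 - 1*9)*(6 + (8 + 0² - 5*0)) = (-13 - 9)*(6 + (8 + 0 + 0)) = -22*(6 + 8) = -22*14 = -308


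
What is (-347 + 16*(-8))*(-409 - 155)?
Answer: 267900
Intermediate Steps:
(-347 + 16*(-8))*(-409 - 155) = (-347 - 128)*(-564) = -475*(-564) = 267900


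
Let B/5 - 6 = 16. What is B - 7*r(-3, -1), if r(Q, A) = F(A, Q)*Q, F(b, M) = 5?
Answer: 215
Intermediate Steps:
B = 110 (B = 30 + 5*16 = 30 + 80 = 110)
r(Q, A) = 5*Q
B - 7*r(-3, -1) = 110 - 35*(-3) = 110 - 7*(-15) = 110 + 105 = 215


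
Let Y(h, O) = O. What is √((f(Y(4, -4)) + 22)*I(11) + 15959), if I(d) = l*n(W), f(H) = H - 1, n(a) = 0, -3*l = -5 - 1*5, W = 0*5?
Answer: √15959 ≈ 126.33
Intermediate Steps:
W = 0
l = 10/3 (l = -(-5 - 1*5)/3 = -(-5 - 5)/3 = -⅓*(-10) = 10/3 ≈ 3.3333)
f(H) = -1 + H
I(d) = 0 (I(d) = (10/3)*0 = 0)
√((f(Y(4, -4)) + 22)*I(11) + 15959) = √(((-1 - 4) + 22)*0 + 15959) = √((-5 + 22)*0 + 15959) = √(17*0 + 15959) = √(0 + 15959) = √15959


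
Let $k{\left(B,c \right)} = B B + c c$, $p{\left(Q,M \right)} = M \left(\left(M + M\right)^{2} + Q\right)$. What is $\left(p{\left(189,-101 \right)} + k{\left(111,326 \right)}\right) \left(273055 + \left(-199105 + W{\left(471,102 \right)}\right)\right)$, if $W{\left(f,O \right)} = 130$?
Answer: $-297927239680$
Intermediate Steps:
$p{\left(Q,M \right)} = M \left(Q + 4 M^{2}\right)$ ($p{\left(Q,M \right)} = M \left(\left(2 M\right)^{2} + Q\right) = M \left(4 M^{2} + Q\right) = M \left(Q + 4 M^{2}\right)$)
$k{\left(B,c \right)} = B^{2} + c^{2}$
$\left(p{\left(189,-101 \right)} + k{\left(111,326 \right)}\right) \left(273055 + \left(-199105 + W{\left(471,102 \right)}\right)\right) = \left(- 101 \left(189 + 4 \left(-101\right)^{2}\right) + \left(111^{2} + 326^{2}\right)\right) \left(273055 + \left(-199105 + 130\right)\right) = \left(- 101 \left(189 + 4 \cdot 10201\right) + \left(12321 + 106276\right)\right) \left(273055 - 198975\right) = \left(- 101 \left(189 + 40804\right) + 118597\right) 74080 = \left(\left(-101\right) 40993 + 118597\right) 74080 = \left(-4140293 + 118597\right) 74080 = \left(-4021696\right) 74080 = -297927239680$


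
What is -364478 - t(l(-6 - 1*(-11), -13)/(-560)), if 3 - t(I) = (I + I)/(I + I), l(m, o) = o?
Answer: -364480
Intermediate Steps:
t(I) = 2 (t(I) = 3 - (I + I)/(I + I) = 3 - 2*I/(2*I) = 3 - 2*I*1/(2*I) = 3 - 1*1 = 3 - 1 = 2)
-364478 - t(l(-6 - 1*(-11), -13)/(-560)) = -364478 - 1*2 = -364478 - 2 = -364480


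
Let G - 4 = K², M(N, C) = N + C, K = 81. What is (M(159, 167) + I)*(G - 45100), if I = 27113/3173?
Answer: -2152911915/167 ≈ -1.2892e+7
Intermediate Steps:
M(N, C) = C + N
G = 6565 (G = 4 + 81² = 4 + 6561 = 6565)
I = 1427/167 (I = 27113*(1/3173) = 1427/167 ≈ 8.5449)
(M(159, 167) + I)*(G - 45100) = ((167 + 159) + 1427/167)*(6565 - 45100) = (326 + 1427/167)*(-38535) = (55869/167)*(-38535) = -2152911915/167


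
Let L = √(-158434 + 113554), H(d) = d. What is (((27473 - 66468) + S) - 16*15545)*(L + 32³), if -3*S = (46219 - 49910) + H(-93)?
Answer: -28159541248/3 - 3437444*I*√2805/3 ≈ -9.3865e+9 - 6.0685e+7*I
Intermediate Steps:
S = 3784/3 (S = -((46219 - 49910) - 93)/3 = -(-3691 - 93)/3 = -⅓*(-3784) = 3784/3 ≈ 1261.3)
L = 4*I*√2805 (L = √(-44880) = 4*I*√2805 ≈ 211.85*I)
(((27473 - 66468) + S) - 16*15545)*(L + 32³) = (((27473 - 66468) + 3784/3) - 16*15545)*(4*I*√2805 + 32³) = ((-38995 + 3784/3) - 248720)*(4*I*√2805 + 32768) = (-113201/3 - 248720)*(32768 + 4*I*√2805) = -859361*(32768 + 4*I*√2805)/3 = -28159541248/3 - 3437444*I*√2805/3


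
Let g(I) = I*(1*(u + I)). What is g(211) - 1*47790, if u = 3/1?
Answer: -2636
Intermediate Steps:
u = 3 (u = 3*1 = 3)
g(I) = I*(3 + I) (g(I) = I*(1*(3 + I)) = I*(3 + I))
g(211) - 1*47790 = 211*(3 + 211) - 1*47790 = 211*214 - 47790 = 45154 - 47790 = -2636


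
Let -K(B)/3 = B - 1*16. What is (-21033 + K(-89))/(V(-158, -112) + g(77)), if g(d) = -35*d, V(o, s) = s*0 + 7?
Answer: 3453/448 ≈ 7.7076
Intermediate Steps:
V(o, s) = 7 (V(o, s) = 0 + 7 = 7)
K(B) = 48 - 3*B (K(B) = -3*(B - 1*16) = -3*(B - 16) = -3*(-16 + B) = 48 - 3*B)
(-21033 + K(-89))/(V(-158, -112) + g(77)) = (-21033 + (48 - 3*(-89)))/(7 - 35*77) = (-21033 + (48 + 267))/(7 - 2695) = (-21033 + 315)/(-2688) = -20718*(-1/2688) = 3453/448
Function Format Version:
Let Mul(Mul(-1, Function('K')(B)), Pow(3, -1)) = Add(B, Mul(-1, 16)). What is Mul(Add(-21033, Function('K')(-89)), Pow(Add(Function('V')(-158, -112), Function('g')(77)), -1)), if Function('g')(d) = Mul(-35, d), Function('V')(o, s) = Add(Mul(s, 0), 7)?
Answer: Rational(3453, 448) ≈ 7.7076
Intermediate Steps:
Function('V')(o, s) = 7 (Function('V')(o, s) = Add(0, 7) = 7)
Function('K')(B) = Add(48, Mul(-3, B)) (Function('K')(B) = Mul(-3, Add(B, Mul(-1, 16))) = Mul(-3, Add(B, -16)) = Mul(-3, Add(-16, B)) = Add(48, Mul(-3, B)))
Mul(Add(-21033, Function('K')(-89)), Pow(Add(Function('V')(-158, -112), Function('g')(77)), -1)) = Mul(Add(-21033, Add(48, Mul(-3, -89))), Pow(Add(7, Mul(-35, 77)), -1)) = Mul(Add(-21033, Add(48, 267)), Pow(Add(7, -2695), -1)) = Mul(Add(-21033, 315), Pow(-2688, -1)) = Mul(-20718, Rational(-1, 2688)) = Rational(3453, 448)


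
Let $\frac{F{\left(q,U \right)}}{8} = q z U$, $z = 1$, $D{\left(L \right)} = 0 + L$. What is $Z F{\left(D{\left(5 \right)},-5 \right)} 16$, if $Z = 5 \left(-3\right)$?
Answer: $48000$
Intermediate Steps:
$D{\left(L \right)} = L$
$Z = -15$
$F{\left(q,U \right)} = 8 U q$ ($F{\left(q,U \right)} = 8 q 1 U = 8 q U = 8 U q$)
$Z F{\left(D{\left(5 \right)},-5 \right)} 16 = - 15 \cdot 8 \left(-5\right) 5 \cdot 16 = \left(-15\right) \left(-200\right) 16 = 3000 \cdot 16 = 48000$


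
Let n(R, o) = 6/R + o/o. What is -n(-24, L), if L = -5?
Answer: -¾ ≈ -0.75000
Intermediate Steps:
n(R, o) = 1 + 6/R (n(R, o) = 6/R + 1 = 1 + 6/R)
-n(-24, L) = -(6 - 24)/(-24) = -(-1)*(-18)/24 = -1*¾ = -¾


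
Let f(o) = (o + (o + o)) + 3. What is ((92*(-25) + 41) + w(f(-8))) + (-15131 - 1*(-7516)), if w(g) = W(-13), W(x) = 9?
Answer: -9865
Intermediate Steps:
f(o) = 3 + 3*o (f(o) = (o + 2*o) + 3 = 3*o + 3 = 3 + 3*o)
w(g) = 9
((92*(-25) + 41) + w(f(-8))) + (-15131 - 1*(-7516)) = ((92*(-25) + 41) + 9) + (-15131 - 1*(-7516)) = ((-2300 + 41) + 9) + (-15131 + 7516) = (-2259 + 9) - 7615 = -2250 - 7615 = -9865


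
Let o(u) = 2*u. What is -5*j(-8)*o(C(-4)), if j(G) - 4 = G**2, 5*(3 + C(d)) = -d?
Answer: 1496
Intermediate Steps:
C(d) = -3 - d/5 (C(d) = -3 + (-d)/5 = -3 - d/5)
j(G) = 4 + G**2
-5*j(-8)*o(C(-4)) = -5*(4 + (-8)**2)*2*(-3 - 1/5*(-4)) = -5*(4 + 64)*2*(-3 + 4/5) = -340*2*(-11/5) = -340*(-22)/5 = -5*(-1496/5) = 1496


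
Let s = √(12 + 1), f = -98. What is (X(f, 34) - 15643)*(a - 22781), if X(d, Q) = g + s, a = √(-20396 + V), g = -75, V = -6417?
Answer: (15718 - √13)*(22781 - I*√26813) ≈ 3.5799e+8 - 2.5732e+6*I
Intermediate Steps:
s = √13 ≈ 3.6056
a = I*√26813 (a = √(-20396 - 6417) = √(-26813) = I*√26813 ≈ 163.75*I)
X(d, Q) = -75 + √13
(X(f, 34) - 15643)*(a - 22781) = ((-75 + √13) - 15643)*(I*√26813 - 22781) = (-15718 + √13)*(-22781 + I*√26813) = (-22781 + I*√26813)*(-15718 + √13)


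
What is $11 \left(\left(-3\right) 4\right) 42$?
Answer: $-5544$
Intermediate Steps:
$11 \left(\left(-3\right) 4\right) 42 = 11 \left(-12\right) 42 = \left(-132\right) 42 = -5544$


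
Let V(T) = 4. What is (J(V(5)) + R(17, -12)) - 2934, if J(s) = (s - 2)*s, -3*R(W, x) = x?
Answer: -2922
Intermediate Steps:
R(W, x) = -x/3
J(s) = s*(-2 + s) (J(s) = (-2 + s)*s = s*(-2 + s))
(J(V(5)) + R(17, -12)) - 2934 = (4*(-2 + 4) - ⅓*(-12)) - 2934 = (4*2 + 4) - 2934 = (8 + 4) - 2934 = 12 - 2934 = -2922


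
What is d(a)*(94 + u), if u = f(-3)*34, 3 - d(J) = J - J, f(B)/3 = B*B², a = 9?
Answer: -7980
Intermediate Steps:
f(B) = 3*B³ (f(B) = 3*(B*B²) = 3*B³)
d(J) = 3 (d(J) = 3 - (J - J) = 3 - 1*0 = 3 + 0 = 3)
u = -2754 (u = (3*(-3)³)*34 = (3*(-27))*34 = -81*34 = -2754)
d(a)*(94 + u) = 3*(94 - 2754) = 3*(-2660) = -7980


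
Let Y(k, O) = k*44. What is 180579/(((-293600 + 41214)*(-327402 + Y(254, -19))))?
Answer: 180579/79811015236 ≈ 2.2626e-6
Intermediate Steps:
Y(k, O) = 44*k
180579/(((-293600 + 41214)*(-327402 + Y(254, -19)))) = 180579/(((-293600 + 41214)*(-327402 + 44*254))) = 180579/((-252386*(-327402 + 11176))) = 180579/((-252386*(-316226))) = 180579/79811015236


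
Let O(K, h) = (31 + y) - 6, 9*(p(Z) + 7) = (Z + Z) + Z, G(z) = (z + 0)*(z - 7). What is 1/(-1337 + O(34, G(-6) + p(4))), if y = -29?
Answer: -1/1341 ≈ -0.00074571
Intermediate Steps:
G(z) = z*(-7 + z)
p(Z) = -7 + Z/3 (p(Z) = -7 + ((Z + Z) + Z)/9 = -7 + (2*Z + Z)/9 = -7 + (3*Z)/9 = -7 + Z/3)
O(K, h) = -4 (O(K, h) = (31 - 29) - 6 = 2 - 6 = -4)
1/(-1337 + O(34, G(-6) + p(4))) = 1/(-1337 - 4) = 1/(-1341) = -1/1341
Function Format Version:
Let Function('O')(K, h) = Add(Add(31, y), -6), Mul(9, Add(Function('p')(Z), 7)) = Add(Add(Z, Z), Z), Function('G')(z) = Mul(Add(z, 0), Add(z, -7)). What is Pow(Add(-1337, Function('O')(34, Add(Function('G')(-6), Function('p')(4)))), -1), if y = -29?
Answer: Rational(-1, 1341) ≈ -0.00074571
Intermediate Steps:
Function('G')(z) = Mul(z, Add(-7, z))
Function('p')(Z) = Add(-7, Mul(Rational(1, 3), Z)) (Function('p')(Z) = Add(-7, Mul(Rational(1, 9), Add(Add(Z, Z), Z))) = Add(-7, Mul(Rational(1, 9), Add(Mul(2, Z), Z))) = Add(-7, Mul(Rational(1, 9), Mul(3, Z))) = Add(-7, Mul(Rational(1, 3), Z)))
Function('O')(K, h) = -4 (Function('O')(K, h) = Add(Add(31, -29), -6) = Add(2, -6) = -4)
Pow(Add(-1337, Function('O')(34, Add(Function('G')(-6), Function('p')(4)))), -1) = Pow(Add(-1337, -4), -1) = Pow(-1341, -1) = Rational(-1, 1341)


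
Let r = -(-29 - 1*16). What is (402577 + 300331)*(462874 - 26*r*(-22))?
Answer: 343450689512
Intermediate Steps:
r = 45 (r = -(-29 - 16) = -1*(-45) = 45)
(402577 + 300331)*(462874 - 26*r*(-22)) = (402577 + 300331)*(462874 - 26*45*(-22)) = 702908*(462874 - 1170*(-22)) = 702908*(462874 + 25740) = 702908*488614 = 343450689512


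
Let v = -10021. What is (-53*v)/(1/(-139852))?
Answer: -74277215276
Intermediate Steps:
(-53*v)/(1/(-139852)) = (-53*(-10021))/(1/(-139852)) = 531113/(-1/139852) = 531113*(-139852) = -74277215276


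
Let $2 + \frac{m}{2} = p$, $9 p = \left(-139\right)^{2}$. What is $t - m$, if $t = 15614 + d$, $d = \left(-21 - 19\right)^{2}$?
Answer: $\frac{116320}{9} \approx 12924.0$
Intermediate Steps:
$p = \frac{19321}{9}$ ($p = \frac{\left(-139\right)^{2}}{9} = \frac{1}{9} \cdot 19321 = \frac{19321}{9} \approx 2146.8$)
$m = \frac{38606}{9}$ ($m = -4 + 2 \cdot \frac{19321}{9} = -4 + \frac{38642}{9} = \frac{38606}{9} \approx 4289.6$)
$d = 1600$ ($d = \left(-40\right)^{2} = 1600$)
$t = 17214$ ($t = 15614 + 1600 = 17214$)
$t - m = 17214 - \frac{38606}{9} = \frac{116320}{9}$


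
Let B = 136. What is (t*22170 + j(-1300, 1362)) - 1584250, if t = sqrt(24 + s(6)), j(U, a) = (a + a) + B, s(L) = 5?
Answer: -1581390 + 22170*sqrt(29) ≈ -1.4620e+6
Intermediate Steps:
j(U, a) = 136 + 2*a (j(U, a) = (a + a) + 136 = 2*a + 136 = 136 + 2*a)
t = sqrt(29) (t = sqrt(24 + 5) = sqrt(29) ≈ 5.3852)
(t*22170 + j(-1300, 1362)) - 1584250 = (sqrt(29)*22170 + (136 + 2*1362)) - 1584250 = (22170*sqrt(29) + (136 + 2724)) - 1584250 = (22170*sqrt(29) + 2860) - 1584250 = (2860 + 22170*sqrt(29)) - 1584250 = -1581390 + 22170*sqrt(29)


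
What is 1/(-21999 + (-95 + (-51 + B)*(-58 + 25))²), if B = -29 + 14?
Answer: 1/4316890 ≈ 2.3165e-7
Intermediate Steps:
B = -15
1/(-21999 + (-95 + (-51 + B)*(-58 + 25))²) = 1/(-21999 + (-95 + (-51 - 15)*(-58 + 25))²) = 1/(-21999 + (-95 - 66*(-33))²) = 1/(-21999 + (-95 + 2178)²) = 1/(-21999 + 2083²) = 1/(-21999 + 4338889) = 1/4316890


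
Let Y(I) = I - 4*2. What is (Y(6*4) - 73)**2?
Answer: 3249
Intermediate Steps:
Y(I) = -8 + I (Y(I) = I - 8 = -8 + I)
(Y(6*4) - 73)**2 = ((-8 + 6*4) - 73)**2 = ((-8 + 24) - 73)**2 = (16 - 73)**2 = (-57)**2 = 3249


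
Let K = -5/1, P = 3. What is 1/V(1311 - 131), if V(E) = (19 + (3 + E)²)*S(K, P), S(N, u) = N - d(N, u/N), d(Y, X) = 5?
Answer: -1/13995080 ≈ -7.1454e-8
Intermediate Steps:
K = -5 (K = -5*1 = -5)
S(N, u) = -5 + N (S(N, u) = N - 1*5 = N - 5 = -5 + N)
V(E) = -190 - 10*(3 + E)² (V(E) = (19 + (3 + E)²)*(-5 - 5) = (19 + (3 + E)²)*(-10) = -190 - 10*(3 + E)²)
1/V(1311 - 131) = 1/(-190 - 10*(3 + (1311 - 131))²) = 1/(-190 - 10*(3 + 1180)²) = 1/(-190 - 10*1183²) = 1/(-190 - 10*1399489) = 1/(-190 - 13994890) = 1/(-13995080) = -1/13995080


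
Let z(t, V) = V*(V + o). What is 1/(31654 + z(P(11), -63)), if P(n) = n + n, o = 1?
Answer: 1/35560 ≈ 2.8121e-5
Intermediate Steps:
P(n) = 2*n
z(t, V) = V*(1 + V) (z(t, V) = V*(V + 1) = V*(1 + V))
1/(31654 + z(P(11), -63)) = 1/(31654 - 63*(1 - 63)) = 1/(31654 - 63*(-62)) = 1/(31654 + 3906) = 1/35560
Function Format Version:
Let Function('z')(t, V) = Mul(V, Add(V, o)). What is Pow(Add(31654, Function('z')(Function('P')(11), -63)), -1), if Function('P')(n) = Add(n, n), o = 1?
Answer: Rational(1, 35560) ≈ 2.8121e-5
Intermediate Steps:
Function('P')(n) = Mul(2, n)
Function('z')(t, V) = Mul(V, Add(1, V)) (Function('z')(t, V) = Mul(V, Add(V, 1)) = Mul(V, Add(1, V)))
Pow(Add(31654, Function('z')(Function('P')(11), -63)), -1) = Pow(Add(31654, Mul(-63, Add(1, -63))), -1) = Pow(Add(31654, Mul(-63, -62)), -1) = Pow(Add(31654, 3906), -1) = Pow(35560, -1) = Rational(1, 35560)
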